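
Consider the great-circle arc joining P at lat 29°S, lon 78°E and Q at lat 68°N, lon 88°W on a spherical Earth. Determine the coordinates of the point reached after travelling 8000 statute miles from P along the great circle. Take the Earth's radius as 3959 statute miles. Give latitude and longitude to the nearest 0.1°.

≈ lat 82.1°N, lon 10.2°E

Convert each endpoint to a unit vector on the sphere (x = cos φ cos λ, y = cos φ sin λ, z = sin φ).
The central angle between the endpoints is δ = arccos(p₁·p₂) ≈ 2.446 rad (140.1°). The total great-circle distance is δ·R ≈ 2.446 × 3959 ≈ 9682 mi, so the target fraction is f = 8000/9682 ≈ 0.826.
Interpolate at f ≈ 0.826 with slerp weights a = sin((1−f)δ)/sin δ ≈ 0.643, b = sin(fδ)/sin δ ≈ 1.404.
p = a·p₁ + b·p₂ ≈ (0.135, 0.024, 0.991); φ = arcsin(p_z) ≈ 82.10°, λ = atan2(p_y, p_x) ≈ 10.15°.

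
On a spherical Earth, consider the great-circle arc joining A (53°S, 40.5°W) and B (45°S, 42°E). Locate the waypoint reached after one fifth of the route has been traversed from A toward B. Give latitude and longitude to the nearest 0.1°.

≈ (56.5°S, 23.6°W)

Write both endpoints as unit vectors p₁, p₂ with components (cos φ cos λ, cos φ sin λ, sin φ).
The central angle between the endpoints is δ = arccos(p₁·p₂) ≈ 0.902 rad (51.7°).
Interpolate at f = 1/5 with slerp weights a = sin((1−f)δ)/sin δ ≈ 0.842, b = sin(fδ)/sin δ ≈ 0.229.
p = a·p₁ + b·p₂ ≈ (0.505, -0.221, -0.834); φ = arcsin(p_z) ≈ -56.52°, λ = atan2(p_y, p_x) ≈ -23.60°.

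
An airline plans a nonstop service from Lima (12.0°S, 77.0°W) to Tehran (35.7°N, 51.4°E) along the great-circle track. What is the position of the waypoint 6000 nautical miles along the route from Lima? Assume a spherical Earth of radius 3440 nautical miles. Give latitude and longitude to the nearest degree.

≈ 37°N, 16°E

Write both endpoints as unit vectors p₁, p₂ with components (cos φ cos λ, cos φ sin λ, sin φ).
The central angle between the endpoints is δ = arccos(p₁·p₂) ≈ 2.233 rad (127.9°). The total great-circle distance is δ·R ≈ 2.233 × 3440 ≈ 7681 nmi, so the target fraction is f = 6000/7681 ≈ 0.781.
Interpolate at f ≈ 0.781 with slerp weights a = sin((1−f)δ)/sin δ ≈ 0.595, b = sin(fδ)/sin δ ≈ 1.249.
p = a·p₁ + b·p₂ ≈ (0.764, 0.225, 0.605); φ = arcsin(p_z) ≈ 37.23°, λ = atan2(p_y, p_x) ≈ 16.44°.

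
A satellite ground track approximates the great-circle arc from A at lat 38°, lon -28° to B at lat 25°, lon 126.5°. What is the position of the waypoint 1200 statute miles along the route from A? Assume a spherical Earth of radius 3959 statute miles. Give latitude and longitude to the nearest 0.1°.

≈ lat 53.2°, lon -15.8°

The haversine formula gives a central angle δ ≈ 1.965 rad (112.6°) between the endpoints. The total great-circle distance is δ·R ≈ 1.965 × 3959 ≈ 7781 mi, so the target fraction is f = 1200/7781 ≈ 0.154.
Interpolate at f ≈ 0.154 with slerp weights a = sin((1−f)δ)/sin δ ≈ 1.079, b = sin(fδ)/sin δ ≈ 0.323.
p = a·p₁ + b·p₂ ≈ (0.576, -0.164, 0.801); φ = arcsin(p_z) ≈ 53.20°, λ = atan2(p_y, p_x) ≈ -15.84°.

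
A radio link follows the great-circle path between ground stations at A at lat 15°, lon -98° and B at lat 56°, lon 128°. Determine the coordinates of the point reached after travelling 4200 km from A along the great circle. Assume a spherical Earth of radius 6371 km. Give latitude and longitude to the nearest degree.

≈ lat 48°, lon -120°

The haversine formula gives a central angle δ ≈ 1.732 rad (99.2°) between the endpoints. The total great-circle distance is δ·R ≈ 1.732 × 6371 ≈ 11035 km, so the target fraction is f = 4200/11035 ≈ 0.381.
Interpolate at f ≈ 0.381 with slerp weights a = sin((1−f)δ)/sin δ ≈ 0.890, b = sin(fδ)/sin δ ≈ 0.621.
p = a·p₁ + b·p₂ ≈ (-0.333, -0.578, 0.745); φ = arcsin(p_z) ≈ 48.15°, λ = atan2(p_y, p_x) ≈ -119.97°.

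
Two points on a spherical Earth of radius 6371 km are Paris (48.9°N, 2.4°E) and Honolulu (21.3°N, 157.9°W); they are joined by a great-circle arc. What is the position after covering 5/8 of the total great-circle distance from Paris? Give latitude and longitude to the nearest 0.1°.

≈ 59.7°N, 140.5°W

Write both endpoints as unit vectors p₁, p₂ with components (cos φ cos λ, cos φ sin λ, sin φ).
The central angle between the endpoints is δ = arccos(p₁·p₂) ≈ 1.879 rad (107.6°).
Interpolate at f = 5/8 with slerp weights a = sin((1−f)δ)/sin δ ≈ 0.680, b = sin(fδ)/sin δ ≈ 0.968.
p = a·p₁ + b·p₂ ≈ (-0.389, -0.321, 0.864); φ = arcsin(p_z) ≈ 59.73°, λ = atan2(p_y, p_x) ≈ -140.52°.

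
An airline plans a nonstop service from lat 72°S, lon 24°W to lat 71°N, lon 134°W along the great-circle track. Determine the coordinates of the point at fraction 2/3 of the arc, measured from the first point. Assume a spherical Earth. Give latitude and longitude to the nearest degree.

Convert each endpoint to a unit vector on the sphere (x = cos φ cos λ, y = cos φ sin λ, z = sin φ).
The central angle between the endpoints is δ = arccos(p₁·p₂) ≈ 2.775 rad (159.0°).
Interpolate at f = 2/3 with slerp weights a = sin((1−f)δ)/sin δ ≈ 2.230, b = sin(fδ)/sin δ ≈ 2.684.
p = a·p₁ + b·p₂ ≈ (0.023, -0.909, 0.417); φ = arcsin(p_z) ≈ 24.63°, λ = atan2(p_y, p_x) ≈ -88.58°.

≈ lat 25°N, lon 89°W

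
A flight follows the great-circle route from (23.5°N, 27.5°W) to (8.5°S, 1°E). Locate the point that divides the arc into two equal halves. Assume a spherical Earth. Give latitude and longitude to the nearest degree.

≈ (8°N, 13°W)

The haversine formula gives a central angle δ ≈ 0.740 rad (42.4°) between the endpoints.
Interpolate at f = 1/2 with slerp weights a = sin((1−f)δ)/sin δ ≈ 0.536, b = sin(fδ)/sin δ ≈ 0.536.
p = a·p₁ + b·p₂ ≈ (0.967, -0.218, 0.135); φ = arcsin(p_z) ≈ 7.73°, λ = atan2(p_y, p_x) ≈ -12.70°.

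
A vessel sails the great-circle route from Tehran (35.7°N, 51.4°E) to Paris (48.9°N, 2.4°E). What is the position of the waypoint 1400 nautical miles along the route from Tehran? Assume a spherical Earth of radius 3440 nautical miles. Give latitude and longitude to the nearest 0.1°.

≈ (46.4°N, 23.7°E)

Convert each endpoint to a unit vector on the sphere (x = cos φ cos λ, y = cos φ sin λ, z = sin φ).
The central angle between the endpoints is δ = arccos(p₁·p₂) ≈ 0.660 rad (37.8°). The total great-circle distance is δ·R ≈ 0.660 × 3440 ≈ 2271 nmi, so the target fraction is f = 1400/2271 ≈ 0.617.
Interpolate at f ≈ 0.617 with slerp weights a = sin((1−f)δ)/sin δ ≈ 0.408, b = sin(fδ)/sin δ ≈ 0.646.
p = a·p₁ + b·p₂ ≈ (0.631, 0.277, 0.725); φ = arcsin(p_z) ≈ 46.45°, λ = atan2(p_y, p_x) ≈ 23.70°.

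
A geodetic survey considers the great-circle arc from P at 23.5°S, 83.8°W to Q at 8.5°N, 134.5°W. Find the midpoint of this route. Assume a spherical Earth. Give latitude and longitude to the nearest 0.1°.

≈ 8.3°S, 110.2°W

The haversine formula gives a central angle δ ≈ 1.029 rad (59.0°) between the endpoints.
Interpolate at f = 1/2 with slerp weights a = sin((1−f)δ)/sin δ ≈ 0.574, b = sin(fδ)/sin δ ≈ 0.574.
p = a·p₁ + b·p₂ ≈ (-0.341, -0.929, -0.144); φ = arcsin(p_z) ≈ -8.29°, λ = atan2(p_y, p_x) ≈ -110.17°.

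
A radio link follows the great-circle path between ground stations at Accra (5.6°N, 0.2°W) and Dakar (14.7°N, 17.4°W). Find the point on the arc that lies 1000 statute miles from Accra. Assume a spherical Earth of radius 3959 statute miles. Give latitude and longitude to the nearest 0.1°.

≈ 12.5°N, 13.1°W

The haversine formula gives a central angle δ ≈ 0.335 rad (19.2°) between the endpoints. The total great-circle distance is δ·R ≈ 0.335 × 3959 ≈ 1327 mi, so the target fraction is f = 1000/1327 ≈ 0.754.
Interpolate at f ≈ 0.754 with slerp weights a = sin((1−f)δ)/sin δ ≈ 0.251, b = sin(fδ)/sin δ ≈ 0.760.
p = a·p₁ + b·p₂ ≈ (0.951, -0.221, 0.217); φ = arcsin(p_z) ≈ 12.55°, λ = atan2(p_y, p_x) ≈ -13.06°.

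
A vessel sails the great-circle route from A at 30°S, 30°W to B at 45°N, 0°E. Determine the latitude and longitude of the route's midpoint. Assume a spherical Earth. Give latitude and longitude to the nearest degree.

≈ 8°N, 17°W

Write both endpoints as unit vectors p₁, p₂ with components (cos φ cos λ, cos φ sin λ, sin φ).
The central angle between the endpoints is δ = arccos(p₁·p₂) ≈ 1.393 rad (79.8°).
Interpolate at f = 1/2 with slerp weights a = sin((1−f)δ)/sin δ ≈ 0.652, b = sin(fδ)/sin δ ≈ 0.652.
p = a·p₁ + b·p₂ ≈ (0.950, -0.282, 0.135); φ = arcsin(p_z) ≈ 7.76°, λ = atan2(p_y, p_x) ≈ -16.55°.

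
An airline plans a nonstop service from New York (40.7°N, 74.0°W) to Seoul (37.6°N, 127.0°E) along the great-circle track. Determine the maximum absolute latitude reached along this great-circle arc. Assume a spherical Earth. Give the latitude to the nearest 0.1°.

The great circle lies in the plane with unit normal n̂ = (p₁ × p₂)/|p₁ × p₂|.
Here n̂_z ≈ -0.218; the vertex latitude is φ_max = arccos|n̂_z| ≈ 77.4°.

≈ 77.4°N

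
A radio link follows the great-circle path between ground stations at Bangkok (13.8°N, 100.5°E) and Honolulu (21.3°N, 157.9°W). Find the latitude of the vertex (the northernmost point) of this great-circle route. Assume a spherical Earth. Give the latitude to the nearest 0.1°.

≈ 27.1°N

The great circle lies in the plane with unit normal n̂ = (p₁ × p₂)/|p₁ × p₂|.
Here n̂_z ≈ +0.890; the vertex latitude is φ_max = arccos|n̂_z| ≈ 27.1°.
Check via Clairaut: cos φ_max = |cos φ₁| · sin C = cos(13.8°)·sin(66.5°) ≈ 0.890, again giving ≈ 27.1°.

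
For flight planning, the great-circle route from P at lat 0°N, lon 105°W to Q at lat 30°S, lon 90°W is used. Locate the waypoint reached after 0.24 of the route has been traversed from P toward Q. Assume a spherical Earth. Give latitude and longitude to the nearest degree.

≈ lat 7°S, lon 102°W

The haversine formula gives a central angle δ ≈ 0.580 rad (33.2°) between the endpoints.
Interpolate at f = 0.24 with slerp weights a = sin((1−f)δ)/sin δ ≈ 0.779, b = sin(fδ)/sin δ ≈ 0.253.
p = a·p₁ + b·p₂ ≈ (-0.202, -0.971, -0.127); φ = arcsin(p_z) ≈ -7.27°, λ = atan2(p_y, p_x) ≈ -101.72°.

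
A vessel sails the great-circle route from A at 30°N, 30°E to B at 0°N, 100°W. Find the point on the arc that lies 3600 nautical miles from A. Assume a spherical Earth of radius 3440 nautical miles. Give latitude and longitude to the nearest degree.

Write both endpoints as unit vectors p₁, p₂ with components (cos φ cos λ, cos φ sin λ, sin φ).
The central angle between the endpoints is δ = arccos(p₁·p₂) ≈ 2.161 rad (123.8°). The total great-circle distance is δ·R ≈ 2.161 × 3440 ≈ 7434 nmi, so the target fraction is f = 3600/7434 ≈ 0.484.
Interpolate at f ≈ 0.484 with slerp weights a = sin((1−f)δ)/sin δ ≈ 1.081, b = sin(fδ)/sin δ ≈ 1.042.
p = a·p₁ + b·p₂ ≈ (0.630, -0.558, 0.540); φ = arcsin(p_z) ≈ 32.71°, λ = atan2(p_y, p_x) ≈ -41.57°.

≈ 33°N, 42°W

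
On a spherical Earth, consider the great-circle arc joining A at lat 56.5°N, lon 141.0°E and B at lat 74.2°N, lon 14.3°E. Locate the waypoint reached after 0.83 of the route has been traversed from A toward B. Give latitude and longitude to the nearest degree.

≈ lat 79°N, lon 40°E

Write both endpoints as unit vectors p₁, p₂ with components (cos φ cos λ, cos φ sin λ, sin φ).
The central angle between the endpoints is δ = arccos(p₁·p₂) ≈ 0.778 rad (44.6°).
Interpolate at f = 0.83 with slerp weights a = sin((1−f)δ)/sin δ ≈ 0.188, b = sin(fδ)/sin δ ≈ 0.857.
p = a·p₁ + b·p₂ ≈ (0.146, 0.123, 0.982); φ = arcsin(p_z) ≈ 79.01°, λ = atan2(p_y, p_x) ≈ 40.17°.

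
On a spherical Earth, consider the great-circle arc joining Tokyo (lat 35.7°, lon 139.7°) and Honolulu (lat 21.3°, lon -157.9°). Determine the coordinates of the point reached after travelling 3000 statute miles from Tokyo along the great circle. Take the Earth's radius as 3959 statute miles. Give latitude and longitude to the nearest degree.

Convert each endpoint to a unit vector on the sphere (x = cos φ cos λ, y = cos φ sin λ, z = sin φ).
The central angle between the endpoints is δ = arccos(p₁·p₂) ≈ 0.973 rad (55.8°). The total great-circle distance is δ·R ≈ 0.973 × 3959 ≈ 3854 mi, so the target fraction is f = 3000/3854 ≈ 0.778.
Interpolate at f ≈ 0.778 with slerp weights a = sin((1−f)δ)/sin δ ≈ 0.259, b = sin(fδ)/sin δ ≈ 0.831.
p = a·p₁ + b·p₂ ≈ (-0.878, -0.155, 0.453); φ = arcsin(p_z) ≈ 26.93°, λ = atan2(p_y, p_x) ≈ -169.96°.

≈ lat 27°, lon -170°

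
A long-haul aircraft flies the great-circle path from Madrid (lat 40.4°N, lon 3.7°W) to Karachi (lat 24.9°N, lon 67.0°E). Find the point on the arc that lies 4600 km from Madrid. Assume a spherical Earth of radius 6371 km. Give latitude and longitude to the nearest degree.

Write both endpoints as unit vectors p₁, p₂ with components (cos φ cos λ, cos φ sin λ, sin φ).
The central angle between the endpoints is δ = arccos(p₁·p₂) ≈ 1.046 rad (59.9°). The total great-circle distance is δ·R ≈ 1.046 × 6371 ≈ 6663 km, so the target fraction is f = 4600/6663 ≈ 0.690.
Interpolate at f ≈ 0.690 with slerp weights a = sin((1−f)δ)/sin δ ≈ 0.368, b = sin(fδ)/sin δ ≈ 0.764.
p = a·p₁ + b·p₂ ≈ (0.550, 0.620, 0.560); φ = arcsin(p_z) ≈ 34.05°, λ = atan2(p_y, p_x) ≈ 48.40°.

≈ lat 34°N, lon 48°E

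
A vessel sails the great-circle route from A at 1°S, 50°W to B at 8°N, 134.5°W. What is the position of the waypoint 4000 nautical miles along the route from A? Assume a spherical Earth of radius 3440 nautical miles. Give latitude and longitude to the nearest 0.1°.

From cos δ = sin φ₁ sin φ₂ + cos φ₁ cos φ₂ cos Δλ, the central angle is δ ≈ 1.478 rad (84.7°). The total great-circle distance is δ·R ≈ 1.478 × 3440 ≈ 5085 nmi, so the target fraction is f = 4000/5085 ≈ 0.787.
Interpolate at f ≈ 0.787 with slerp weights a = sin((1−f)δ)/sin δ ≈ 0.312, b = sin(fδ)/sin δ ≈ 0.922.
p = a·p₁ + b·p₂ ≈ (-0.440, -0.890, 0.123); φ = arcsin(p_z) ≈ 7.06°, λ = atan2(p_y, p_x) ≈ -116.29°.

≈ 7.1°N, 116.3°W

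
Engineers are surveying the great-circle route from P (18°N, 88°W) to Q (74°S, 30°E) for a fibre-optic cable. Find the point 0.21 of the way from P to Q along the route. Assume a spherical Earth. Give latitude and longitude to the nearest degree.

Write both endpoints as unit vectors p₁, p₂ with components (cos φ cos λ, cos φ sin λ, sin φ).
The central angle between the endpoints is δ = arccos(p₁·p₂) ≈ 2.004 rad (114.8°).
Interpolate at f = 0.21 with slerp weights a = sin((1−f)δ)/sin δ ≈ 1.102, b = sin(fδ)/sin δ ≈ 0.450.
p = a·p₁ + b·p₂ ≈ (0.144, -0.985, -0.092); φ = arcsin(p_z) ≈ -5.30°, λ = atan2(p_y, p_x) ≈ -81.68°.

≈ (5°S, 82°W)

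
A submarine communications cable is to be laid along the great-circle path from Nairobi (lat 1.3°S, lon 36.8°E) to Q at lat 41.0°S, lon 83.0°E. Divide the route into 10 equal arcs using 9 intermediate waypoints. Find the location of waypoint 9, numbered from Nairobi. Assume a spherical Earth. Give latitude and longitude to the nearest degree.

≈ lat 38°S, lon 77°E

Write both endpoints as unit vectors p₁, p₂ with components (cos φ cos λ, cos φ sin λ, sin φ).
The central angle between the endpoints is δ = arccos(p₁·p₂) ≈ 1.004 rad (57.5°).
Interpolate at f = 9/10 with slerp weights a = sin((1−f)δ)/sin δ ≈ 0.119, b = sin(fδ)/sin δ ≈ 0.931.
p = a·p₁ + b·p₂ ≈ (0.181, 0.769, -0.614); φ = arcsin(p_z) ≈ -37.85°, λ = atan2(p_y, p_x) ≈ 76.77°.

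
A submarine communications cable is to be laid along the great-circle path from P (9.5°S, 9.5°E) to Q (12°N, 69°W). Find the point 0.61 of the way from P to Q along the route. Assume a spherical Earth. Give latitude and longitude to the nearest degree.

≈ (4°N, 38°W)

Convert each endpoint to a unit vector on the sphere (x = cos φ cos λ, y = cos φ sin λ, z = sin φ).
The central angle between the endpoints is δ = arccos(p₁·p₂) ≈ 1.412 rad (80.9°).
Interpolate at f = 0.61 with slerp weights a = sin((1−f)δ)/sin δ ≈ 0.530, b = sin(fδ)/sin δ ≈ 0.768.
p = a·p₁ + b·p₂ ≈ (0.785, -0.615, 0.072); φ = arcsin(p_z) ≈ 4.15°, λ = atan2(p_y, p_x) ≈ -38.10°.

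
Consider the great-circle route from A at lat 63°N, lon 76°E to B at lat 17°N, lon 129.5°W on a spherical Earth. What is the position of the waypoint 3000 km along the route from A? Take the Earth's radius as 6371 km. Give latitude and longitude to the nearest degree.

≈ lat 79°N, lon 155°E

Convert each endpoint to a unit vector on the sphere (x = cos φ cos λ, y = cos φ sin λ, z = sin φ).
The central angle between the endpoints is δ = arccos(p₁·p₂) ≈ 1.703 rad (97.5°). The total great-circle distance is δ·R ≈ 1.703 × 6371 ≈ 10847 km, so the target fraction is f = 3000/10847 ≈ 0.277.
Interpolate at f ≈ 0.277 with slerp weights a = sin((1−f)δ)/sin δ ≈ 0.951, b = sin(fδ)/sin δ ≈ 0.458.
p = a·p₁ + b·p₂ ≈ (-0.174, 0.081, 0.981); φ = arcsin(p_z) ≈ 78.93°, λ = atan2(p_y, p_x) ≈ 154.93°.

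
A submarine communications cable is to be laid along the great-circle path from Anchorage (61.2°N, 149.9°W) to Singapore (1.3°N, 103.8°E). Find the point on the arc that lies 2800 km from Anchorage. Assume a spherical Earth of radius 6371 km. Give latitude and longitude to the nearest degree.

≈ 58°N, 160°E

From cos δ = sin φ₁ sin φ₂ + cos φ₁ cos φ₂ cos Δλ, the central angle is δ ≈ 1.686 rad (96.6°). The total great-circle distance is δ·R ≈ 1.686 × 6371 ≈ 10744 km, so the target fraction is f = 2800/10744 ≈ 0.261.
Interpolate at f ≈ 0.261 with slerp weights a = sin((1−f)δ)/sin δ ≈ 0.954, b = sin(fδ)/sin δ ≈ 0.428.
p = a·p₁ + b·p₂ ≈ (-0.500, 0.185, 0.846); φ = arcsin(p_z) ≈ 57.78°, λ = atan2(p_y, p_x) ≈ 159.66°.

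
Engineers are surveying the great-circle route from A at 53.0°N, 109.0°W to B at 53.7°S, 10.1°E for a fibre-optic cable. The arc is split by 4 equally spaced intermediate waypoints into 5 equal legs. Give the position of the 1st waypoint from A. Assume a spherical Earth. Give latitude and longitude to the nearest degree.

≈ 35°N, 77°W

Write both endpoints as unit vectors p₁, p₂ with components (cos φ cos λ, cos φ sin λ, sin φ).
The central angle between the endpoints is δ = arccos(p₁·p₂) ≈ 2.527 rad (144.8°).
Interpolate at f = 1/5 with slerp weights a = sin((1−f)δ)/sin δ ≈ 1.561, b = sin(fδ)/sin δ ≈ 0.839.
p = a·p₁ + b·p₂ ≈ (0.183, -0.801, 0.570); φ = arcsin(p_z) ≈ 34.75°, λ = atan2(p_y, p_x) ≈ -77.10°.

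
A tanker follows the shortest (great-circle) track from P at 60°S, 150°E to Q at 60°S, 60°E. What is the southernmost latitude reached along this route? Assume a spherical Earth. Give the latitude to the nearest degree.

≈ 68°S

The great circle lies in the plane with unit normal n̂ = (p₁ × p₂)/|p₁ × p₂|.
Here n̂_z ≈ -0.378; the vertex latitude is φ_max = arccos|n̂_z| ≈ 67.8°.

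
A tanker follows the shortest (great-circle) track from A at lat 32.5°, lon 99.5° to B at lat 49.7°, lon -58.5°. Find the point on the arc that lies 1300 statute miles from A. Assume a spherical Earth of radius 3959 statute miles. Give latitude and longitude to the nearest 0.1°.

The haversine formula gives a central angle δ ≈ 1.667 rad (95.5°) between the endpoints. The total great-circle distance is δ·R ≈ 1.667 × 3959 ≈ 6599 mi, so the target fraction is f = 1300/6599 ≈ 0.197.
Interpolate at f ≈ 0.197 with slerp weights a = sin((1−f)δ)/sin δ ≈ 0.978, b = sin(fδ)/sin δ ≈ 0.324.
p = a·p₁ + b·p₂ ≈ (-0.027, 0.635, 0.772); φ = arcsin(p_z) ≈ 50.57°, λ = atan2(p_y, p_x) ≈ 92.40°.

≈ lat 50.6°, lon 92.4°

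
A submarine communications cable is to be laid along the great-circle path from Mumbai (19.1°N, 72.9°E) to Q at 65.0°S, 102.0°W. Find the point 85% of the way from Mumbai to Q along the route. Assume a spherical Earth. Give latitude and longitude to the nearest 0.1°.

≈ 84.5°S, 77.4°W

From cos δ = sin φ₁ sin φ₂ + cos φ₁ cos φ₂ cos Δλ, the central angle is δ ≈ 2.338 rad (134.0°).
Interpolate at f = 0.85 with slerp weights a = sin((1−f)δ)/sin δ ≈ 0.477, b = sin(fδ)/sin δ ≈ 1.271.
p = a·p₁ + b·p₂ ≈ (0.021, -0.094, -0.995); φ = arcsin(p_z) ≈ -84.47°, λ = atan2(p_y, p_x) ≈ -77.40°.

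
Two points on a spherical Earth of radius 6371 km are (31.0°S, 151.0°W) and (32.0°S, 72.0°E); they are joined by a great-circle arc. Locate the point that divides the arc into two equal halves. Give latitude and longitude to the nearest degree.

≈ (59°S, 141°E)

The haversine formula gives a central angle δ ≈ 1.832 rad (105.0°) between the endpoints.
Interpolate at f = 1/2 with slerp weights a = sin((1−f)δ)/sin δ ≈ 0.821, b = sin(fδ)/sin δ ≈ 0.821.
p = a·p₁ + b·p₂ ≈ (-0.400, 0.321, -0.858); φ = arcsin(p_z) ≈ -59.12°, λ = atan2(p_y, p_x) ≈ 141.28°.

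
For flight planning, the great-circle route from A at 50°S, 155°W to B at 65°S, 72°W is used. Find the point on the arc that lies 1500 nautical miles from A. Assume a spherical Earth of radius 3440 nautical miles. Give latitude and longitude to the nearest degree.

Write both endpoints as unit vectors p₁, p₂ with components (cos φ cos λ, cos φ sin λ, sin φ).
The central angle between the endpoints is δ = arccos(p₁·p₂) ≈ 0.756 rad (43.3°). The total great-circle distance is δ·R ≈ 0.756 × 3440 ≈ 2602 nmi, so the target fraction is f = 1500/2602 ≈ 0.577.
Interpolate at f ≈ 0.577 with slerp weights a = sin((1−f)δ)/sin δ ≈ 0.459, b = sin(fδ)/sin δ ≈ 0.615.
p = a·p₁ + b·p₂ ≈ (-0.187, -0.372, -0.909); φ = arcsin(p_z) ≈ -65.40°, λ = atan2(p_y, p_x) ≈ -116.67°.

≈ 65°S, 117°W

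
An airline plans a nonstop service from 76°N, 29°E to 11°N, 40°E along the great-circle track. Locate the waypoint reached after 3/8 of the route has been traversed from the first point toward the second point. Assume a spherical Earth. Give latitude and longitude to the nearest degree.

From cos δ = sin φ₁ sin φ₂ + cos φ₁ cos φ₂ cos Δλ, the central angle is δ ≈ 1.139 rad (65.3°).
Interpolate at f = 3/8 with slerp weights a = sin((1−f)δ)/sin δ ≈ 0.719, b = sin(fδ)/sin δ ≈ 0.456.
p = a·p₁ + b·p₂ ≈ (0.495, 0.372, 0.785); φ = arcsin(p_z) ≈ 51.72°, λ = atan2(p_y, p_x) ≈ 36.93°.

≈ 52°N, 37°E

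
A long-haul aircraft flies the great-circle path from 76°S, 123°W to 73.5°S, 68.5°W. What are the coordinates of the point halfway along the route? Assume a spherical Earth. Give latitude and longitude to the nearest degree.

The haversine formula gives a central angle δ ≈ 0.245 rad (14.0°) between the endpoints.
Interpolate at f = 1/2 with slerp weights a = sin((1−f)δ)/sin δ ≈ 0.504, b = sin(fδ)/sin δ ≈ 0.504.
p = a·p₁ + b·p₂ ≈ (-0.014, -0.235, -0.972); φ = arcsin(p_z) ≈ -76.36°, λ = atan2(p_y, p_x) ≈ -93.39°.

≈ 76°S, 93°W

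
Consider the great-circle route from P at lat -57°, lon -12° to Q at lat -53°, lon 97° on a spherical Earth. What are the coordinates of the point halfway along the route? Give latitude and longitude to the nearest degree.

Convert each endpoint to a unit vector on the sphere (x = cos φ cos λ, y = cos φ sin λ, z = sin φ).
The central angle between the endpoints is δ = arccos(p₁·p₂) ≈ 0.973 rad (55.7°).
Interpolate at f = 1/2 with slerp weights a = sin((1−f)δ)/sin δ ≈ 0.566, b = sin(fδ)/sin δ ≈ 0.566.
p = a·p₁ + b·p₂ ≈ (0.260, 0.274, -0.926); φ = arcsin(p_z) ≈ -67.82°, λ = atan2(p_y, p_x) ≈ 46.50°.

≈ lat -68°, lon 46°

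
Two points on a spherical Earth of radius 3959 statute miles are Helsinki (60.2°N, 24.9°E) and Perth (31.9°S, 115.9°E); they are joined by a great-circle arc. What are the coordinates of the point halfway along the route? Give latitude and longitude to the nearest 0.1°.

≈ 19.2°N, 85.3°E

The haversine formula gives a central angle δ ≈ 2.055 rad (117.8°) between the endpoints.
Interpolate at f = 1/2 with slerp weights a = sin((1−f)δ)/sin δ ≈ 0.968, b = sin(fδ)/sin δ ≈ 0.968.
p = a·p₁ + b·p₂ ≈ (0.077, 0.941, 0.328); φ = arcsin(p_z) ≈ 19.17°, λ = atan2(p_y, p_x) ≈ 85.30°.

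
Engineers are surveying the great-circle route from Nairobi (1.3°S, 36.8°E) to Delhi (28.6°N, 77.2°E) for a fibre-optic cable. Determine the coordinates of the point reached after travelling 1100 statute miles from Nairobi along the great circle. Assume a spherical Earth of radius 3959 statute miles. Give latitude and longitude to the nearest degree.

The haversine formula gives a central angle δ ≈ 0.853 rad (48.9°) between the endpoints. The total great-circle distance is δ·R ≈ 0.853 × 3959 ≈ 3378 mi, so the target fraction is f = 1100/3378 ≈ 0.326.
Interpolate at f ≈ 0.326 with slerp weights a = sin((1−f)δ)/sin δ ≈ 0.722, b = sin(fδ)/sin δ ≈ 0.364.
p = a·p₁ + b·p₂ ≈ (0.649, 0.744, 0.158); φ = arcsin(p_z) ≈ 9.08°, λ = atan2(p_y, p_x) ≈ 48.91°.

≈ (9°N, 49°E)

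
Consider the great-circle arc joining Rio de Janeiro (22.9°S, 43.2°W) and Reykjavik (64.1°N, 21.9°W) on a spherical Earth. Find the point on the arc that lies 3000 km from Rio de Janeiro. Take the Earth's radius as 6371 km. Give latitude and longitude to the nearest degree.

Convert each endpoint to a unit vector on the sphere (x = cos φ cos λ, y = cos φ sin λ, z = sin φ).
The central angle between the endpoints is δ = arccos(p₁·p₂) ≈ 1.546 rad (88.6°). The total great-circle distance is δ·R ≈ 1.546 × 6371 ≈ 9849 km, so the target fraction is f = 3000/9849 ≈ 0.305.
Interpolate at f ≈ 0.305 with slerp weights a = sin((1−f)δ)/sin δ ≈ 0.880, b = sin(fδ)/sin δ ≈ 0.454.
p = a·p₁ + b·p₂ ≈ (0.775, -0.629, 0.066); φ = arcsin(p_z) ≈ 3.78°, λ = atan2(p_y, p_x) ≈ -39.06°.

≈ 4°N, 39°W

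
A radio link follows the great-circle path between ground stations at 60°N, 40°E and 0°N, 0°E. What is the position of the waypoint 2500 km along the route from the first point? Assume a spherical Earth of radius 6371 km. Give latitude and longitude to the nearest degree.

≈ 42°N, 19°E

Write both endpoints as unit vectors p₁, p₂ with components (cos φ cos λ, cos φ sin λ, sin φ).
The central angle between the endpoints is δ = arccos(p₁·p₂) ≈ 1.178 rad (67.5°). The total great-circle distance is δ·R ≈ 1.178 × 6371 ≈ 7503 km, so the target fraction is f = 2500/7503 ≈ 0.333.
Interpolate at f ≈ 0.333 with slerp weights a = sin((1−f)δ)/sin δ ≈ 0.765, b = sin(fδ)/sin δ ≈ 0.414.
p = a·p₁ + b·p₂ ≈ (0.707, 0.246, 0.663); φ = arcsin(p_z) ≈ 41.52°, λ = atan2(p_y, p_x) ≈ 19.18°.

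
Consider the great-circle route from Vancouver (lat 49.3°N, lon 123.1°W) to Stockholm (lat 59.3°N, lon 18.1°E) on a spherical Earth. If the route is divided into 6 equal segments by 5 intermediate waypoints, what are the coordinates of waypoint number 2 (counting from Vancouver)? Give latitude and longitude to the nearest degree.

≈ lat 69°N, lon 102°W

The haversine formula gives a central angle δ ≈ 1.168 rad (66.9°) between the endpoints.
Interpolate at f = 2/6 with slerp weights a = sin((1−f)δ)/sin δ ≈ 0.763, b = sin(fδ)/sin δ ≈ 0.413.
p = a·p₁ + b·p₂ ≈ (-0.072, -0.352, 0.933); φ = arcsin(p_z) ≈ 68.97°, λ = atan2(p_y, p_x) ≈ -101.52°.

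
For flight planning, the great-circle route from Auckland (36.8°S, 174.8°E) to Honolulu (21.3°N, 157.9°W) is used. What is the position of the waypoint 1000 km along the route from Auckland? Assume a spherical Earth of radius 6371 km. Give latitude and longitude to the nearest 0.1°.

The haversine formula gives a central angle δ ≈ 1.109 rad (63.6°) between the endpoints. The total great-circle distance is δ·R ≈ 1.109 × 6371 ≈ 7067 km, so the target fraction is f = 1000/7067 ≈ 0.142.
Interpolate at f ≈ 0.142 with slerp weights a = sin((1−f)δ)/sin δ ≈ 0.910, b = sin(fδ)/sin δ ≈ 0.175.
p = a·p₁ + b·p₂ ≈ (-0.876, 0.005, -0.482); φ = arcsin(p_z) ≈ -28.79°, λ = atan2(p_y, p_x) ≈ 179.68°.

≈ (28.8°S, 179.7°E)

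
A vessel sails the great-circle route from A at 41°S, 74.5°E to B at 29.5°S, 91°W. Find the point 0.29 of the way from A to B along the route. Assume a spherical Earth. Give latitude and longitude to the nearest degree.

From cos δ = sin φ₁ sin φ₂ + cos φ₁ cos φ₂ cos Δλ, the central angle is δ ≈ 1.889 rad (108.2°).
Interpolate at f = 0.29 with slerp weights a = sin((1−f)δ)/sin δ ≈ 1.025, b = sin(fδ)/sin δ ≈ 0.548.
p = a·p₁ + b·p₂ ≈ (0.198, 0.268, -0.943); φ = arcsin(p_z) ≈ -70.50°, λ = atan2(p_y, p_x) ≈ 53.52°.

≈ 70°S, 54°E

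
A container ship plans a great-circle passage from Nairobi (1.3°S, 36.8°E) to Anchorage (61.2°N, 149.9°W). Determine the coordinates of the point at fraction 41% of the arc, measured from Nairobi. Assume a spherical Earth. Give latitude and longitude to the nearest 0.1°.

Write both endpoints as unit vectors p₁, p₂ with components (cos φ cos λ, cos φ sin λ, sin φ).
The central angle between the endpoints is δ = arccos(p₁·p₂) ≈ 2.092 rad (119.9°).
Interpolate at f = 0.41 with slerp weights a = sin((1−f)δ)/sin δ ≈ 1.089, b = sin(fδ)/sin δ ≈ 0.872.
p = a·p₁ + b·p₂ ≈ (0.508, 0.441, 0.740); φ = arcsin(p_z) ≈ 47.72°, λ = atan2(p_y, p_x) ≈ 40.98°.

≈ (47.7°N, 41.0°E)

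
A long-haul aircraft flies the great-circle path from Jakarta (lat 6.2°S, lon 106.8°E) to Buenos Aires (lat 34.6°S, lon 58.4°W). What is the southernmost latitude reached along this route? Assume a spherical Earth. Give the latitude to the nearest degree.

The great circle lies in the plane with unit normal n̂ = (p₁ × p₂)/|p₁ × p₂|.
Here n̂_z ≈ -0.306; the vertex latitude is φ_max = arccos|n̂_z| ≈ 72.2°.

≈ 72°S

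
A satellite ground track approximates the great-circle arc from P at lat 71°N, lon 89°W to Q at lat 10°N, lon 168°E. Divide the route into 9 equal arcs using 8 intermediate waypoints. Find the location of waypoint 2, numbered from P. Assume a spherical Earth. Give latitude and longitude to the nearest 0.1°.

From cos δ = sin φ₁ sin φ₂ + cos φ₁ cos φ₂ cos Δλ, the central angle is δ ≈ 1.479 rad (84.7°).
Interpolate at f = 2/9 with slerp weights a = sin((1−f)δ)/sin δ ≈ 0.917, b = sin(fδ)/sin δ ≈ 0.324.
p = a·p₁ + b·p₂ ≈ (-0.307, -0.232, 0.923); φ = arcsin(p_z) ≈ 67.37°, λ = atan2(p_y, p_x) ≈ -142.91°.

≈ lat 67.4°N, lon 142.9°W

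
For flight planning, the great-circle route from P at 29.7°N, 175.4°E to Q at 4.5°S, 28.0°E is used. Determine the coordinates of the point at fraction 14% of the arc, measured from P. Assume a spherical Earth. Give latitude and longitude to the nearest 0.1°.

≈ 38.7°N, 154.2°E

The haversine formula gives a central angle δ ≈ 2.447 rad (140.2°) between the endpoints.
Interpolate at f = 0.14 with slerp weights a = sin((1−f)δ)/sin δ ≈ 1.345, b = sin(fδ)/sin δ ≈ 0.525.
p = a·p₁ + b·p₂ ≈ (-0.703, 0.339, 0.625); φ = arcsin(p_z) ≈ 38.71°, λ = atan2(p_y, p_x) ≈ 154.22°.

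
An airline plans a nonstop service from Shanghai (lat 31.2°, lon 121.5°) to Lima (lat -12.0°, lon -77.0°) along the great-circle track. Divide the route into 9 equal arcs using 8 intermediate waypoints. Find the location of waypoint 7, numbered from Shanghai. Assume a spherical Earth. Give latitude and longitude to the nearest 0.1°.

Write both endpoints as unit vectors p₁, p₂ with components (cos φ cos λ, cos φ sin λ, sin φ).
The central angle between the endpoints is δ = arccos(p₁·p₂) ≈ 2.693 rad (154.3°).
Interpolate at f = 7/9 with slerp weights a = sin((1−f)δ)/sin δ ≈ 1.300, b = sin(fδ)/sin δ ≈ 1.997.
p = a·p₁ + b·p₂ ≈ (-0.141, -0.956, 0.258); φ = arcsin(p_z) ≈ 14.95°, λ = atan2(p_y, p_x) ≈ -98.41°.

≈ lat 14.9°, lon -98.4°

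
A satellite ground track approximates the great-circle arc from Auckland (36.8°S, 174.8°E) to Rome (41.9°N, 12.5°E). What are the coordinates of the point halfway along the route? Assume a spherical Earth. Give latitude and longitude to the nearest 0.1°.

Write both endpoints as unit vectors p₁, p₂ with components (cos φ cos λ, cos φ sin λ, sin φ).
The central angle between the endpoints is δ = arccos(p₁·p₂) ≈ 2.887 rad (165.4°).
Interpolate at f = 1/2 with slerp weights a = sin((1−f)δ)/sin δ ≈ 3.942, b = sin(fδ)/sin δ ≈ 3.942.
p = a·p₁ + b·p₂ ≈ (-0.279, 0.921, 0.271); φ = arcsin(p_z) ≈ 15.74°, λ = atan2(p_y, p_x) ≈ 106.85°.

≈ 15.7°N, 106.8°E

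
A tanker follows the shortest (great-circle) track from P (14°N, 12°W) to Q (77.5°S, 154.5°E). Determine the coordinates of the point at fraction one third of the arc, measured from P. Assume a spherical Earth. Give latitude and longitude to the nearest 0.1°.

≈ (24.6°S, 9.8°W)

The haversine formula gives a central angle δ ≈ 2.027 rad (116.1°) between the endpoints.
Interpolate at f = 1/3 with slerp weights a = sin((1−f)δ)/sin δ ≈ 1.087, b = sin(fδ)/sin δ ≈ 0.697.
p = a·p₁ + b·p₂ ≈ (0.896, -0.154, -0.417); φ = arcsin(p_z) ≈ -24.65°, λ = atan2(p_y, p_x) ≈ -9.78°.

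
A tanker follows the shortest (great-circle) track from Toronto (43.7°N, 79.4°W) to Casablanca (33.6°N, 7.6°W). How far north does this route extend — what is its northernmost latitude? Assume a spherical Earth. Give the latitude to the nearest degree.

The great circle lies in the plane with unit normal n̂ = (p₁ × p₂)/|p₁ × p₂|.
Here n̂_z ≈ +0.696; the vertex latitude is φ_max = arccos|n̂_z| ≈ 45.9°.

≈ 46°N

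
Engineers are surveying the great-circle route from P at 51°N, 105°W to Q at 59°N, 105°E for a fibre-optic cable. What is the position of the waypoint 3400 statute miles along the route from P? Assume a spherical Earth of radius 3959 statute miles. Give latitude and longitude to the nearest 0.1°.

From cos δ = sin φ₁ sin φ₂ + cos φ₁ cos φ₂ cos Δλ, the central angle is δ ≈ 1.175 rad (67.3°). The total great-circle distance is δ·R ≈ 1.175 × 3959 ≈ 4652 mi, so the target fraction is f = 3400/4652 ≈ 0.731.
Interpolate at f ≈ 0.731 with slerp weights a = sin((1−f)δ)/sin δ ≈ 0.337, b = sin(fδ)/sin δ ≈ 0.820.
p = a·p₁ + b·p₂ ≈ (-0.164, 0.203, 0.965); φ = arcsin(p_z) ≈ 74.85°, λ = atan2(p_y, p_x) ≈ 128.95°.

≈ 74.9°N, 128.9°E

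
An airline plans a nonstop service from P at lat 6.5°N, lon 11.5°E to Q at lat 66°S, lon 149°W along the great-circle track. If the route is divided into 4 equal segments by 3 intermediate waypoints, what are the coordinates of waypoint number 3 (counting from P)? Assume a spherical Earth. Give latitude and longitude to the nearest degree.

≈ lat 78°S, lon 40°W

From cos δ = sin φ₁ sin φ₂ + cos φ₁ cos φ₂ cos Δλ, the central angle is δ ≈ 2.076 rad (119.0°).
Interpolate at f = 3/4 with slerp weights a = sin((1−f)δ)/sin δ ≈ 0.567, b = sin(fδ)/sin δ ≈ 1.143.
p = a·p₁ + b·p₂ ≈ (0.154, -0.127, -0.980); φ = arcsin(p_z) ≈ -78.50°, λ = atan2(p_y, p_x) ≈ -39.60°.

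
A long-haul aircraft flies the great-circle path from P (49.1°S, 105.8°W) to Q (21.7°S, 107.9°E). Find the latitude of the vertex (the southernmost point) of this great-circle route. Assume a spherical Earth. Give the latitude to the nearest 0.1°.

≈ 69.7°S

The great circle lies in the plane with unit normal n̂ = (p₁ × p₂)/|p₁ × p₂|.
Here n̂_z ≈ -0.347; the vertex latitude is φ_max = arccos|n̂_z| ≈ 69.7°.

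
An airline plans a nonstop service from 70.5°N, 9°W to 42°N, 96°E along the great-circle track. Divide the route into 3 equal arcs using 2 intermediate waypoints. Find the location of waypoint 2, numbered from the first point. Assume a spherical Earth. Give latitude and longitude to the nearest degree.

≈ 58°N, 82°E

Convert each endpoint to a unit vector on the sphere (x = cos φ cos λ, y = cos φ sin λ, z = sin φ).
The central angle between the endpoints is δ = arccos(p₁·p₂) ≈ 0.968 rad (55.5°).
Interpolate at f = 2/3 with slerp weights a = sin((1−f)δ)/sin δ ≈ 0.385, b = sin(fδ)/sin δ ≈ 0.730.
p = a·p₁ + b·p₂ ≈ (0.070, 0.520, 0.852); φ = arcsin(p_z) ≈ 58.38°, λ = atan2(p_y, p_x) ≈ 82.30°.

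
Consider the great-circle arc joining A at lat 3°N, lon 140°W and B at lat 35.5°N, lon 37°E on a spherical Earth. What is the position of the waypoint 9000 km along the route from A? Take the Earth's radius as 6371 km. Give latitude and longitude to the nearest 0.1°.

≈ lat 82.8°N, lon 107.5°W

Convert each endpoint to a unit vector on the sphere (x = cos φ cos λ, y = cos φ sin λ, z = sin φ).
The central angle between the endpoints is δ = arccos(p₁·p₂) ≈ 2.468 rad (141.4°). The total great-circle distance is δ·R ≈ 2.468 × 6371 ≈ 15723 km, so the target fraction is f = 9000/15723 ≈ 0.572.
Interpolate at f ≈ 0.572 with slerp weights a = sin((1−f)δ)/sin δ ≈ 1.394, b = sin(fδ)/sin δ ≈ 1.583.
p = a·p₁ + b·p₂ ≈ (-0.038, -0.120, 0.992); φ = arcsin(p_z) ≈ 82.80°, λ = atan2(p_y, p_x) ≈ -107.46°.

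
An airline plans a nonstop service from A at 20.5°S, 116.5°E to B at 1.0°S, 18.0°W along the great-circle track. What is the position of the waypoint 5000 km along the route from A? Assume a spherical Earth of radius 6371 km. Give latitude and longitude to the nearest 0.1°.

Write both endpoints as unit vectors p₁, p₂ with components (cos φ cos λ, cos φ sin λ, sin φ).
The central angle between the endpoints is δ = arccos(p₁·p₂) ≈ 2.279 rad (130.6°). The total great-circle distance is δ·R ≈ 2.279 × 6371 ≈ 14518 km, so the target fraction is f = 5000/14518 ≈ 0.344.
Interpolate at f ≈ 0.344 with slerp weights a = sin((1−f)δ)/sin δ ≈ 1.312, b = sin(fδ)/sin δ ≈ 0.930.
p = a·p₁ + b·p₂ ≈ (0.336, 0.813, -0.476); φ = arcsin(p_z) ≈ -28.42°, λ = atan2(p_y, p_x) ≈ 67.54°.

≈ 28.4°S, 67.5°E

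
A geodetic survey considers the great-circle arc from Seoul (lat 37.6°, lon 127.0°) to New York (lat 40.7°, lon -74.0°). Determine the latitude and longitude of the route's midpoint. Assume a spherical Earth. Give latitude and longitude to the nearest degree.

The haversine formula gives a central angle δ ≈ 1.734 rad (99.4°) between the endpoints.
Interpolate at f = 1/2 with slerp weights a = sin((1−f)δ)/sin δ ≈ 0.773, b = sin(fδ)/sin δ ≈ 0.773.
p = a·p₁ + b·p₂ ≈ (-0.207, -0.074, 0.976); φ = arcsin(p_z) ≈ 77.30°, λ = atan2(p_y, p_x) ≈ -160.28°.

≈ lat 77°, lon -160°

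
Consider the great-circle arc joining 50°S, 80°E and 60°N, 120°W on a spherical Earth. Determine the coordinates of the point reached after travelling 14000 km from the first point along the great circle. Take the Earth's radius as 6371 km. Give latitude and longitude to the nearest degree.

Convert each endpoint to a unit vector on the sphere (x = cos φ cos λ, y = cos φ sin λ, z = sin φ).
The central angle between the endpoints is δ = arccos(p₁·p₂) ≈ 2.878 rad (164.9°). The total great-circle distance is δ·R ≈ 2.878 × 6371 ≈ 18335 km, so the target fraction is f = 14000/18335 ≈ 0.764.
Interpolate at f ≈ 0.764 with slerp weights a = sin((1−f)δ)/sin δ ≈ 2.413, b = sin(fδ)/sin δ ≈ 3.107.
p = a·p₁ + b·p₂ ≈ (-0.507, 0.182, 0.842); φ = arcsin(p_z) ≈ 57.37°, λ = atan2(p_y, p_x) ≈ 160.24°.

≈ 57°N, 160°E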